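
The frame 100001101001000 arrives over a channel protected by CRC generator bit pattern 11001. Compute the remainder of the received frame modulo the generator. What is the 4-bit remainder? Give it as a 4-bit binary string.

Modulo-2 division of 100001101001000 by 11001:
  pos 0: 10000 XOR 11001 = 01001
  pos 1: 10011 XOR 11001 = 01010
  pos 2: 10101 XOR 11001 = 01100
  pos 3: 11000 XOR 11001 = 00001
  pos 7: 11001 XOR 11001 = 00000
Remainder = 0000 (zero — the frame passes the CRC check).

0000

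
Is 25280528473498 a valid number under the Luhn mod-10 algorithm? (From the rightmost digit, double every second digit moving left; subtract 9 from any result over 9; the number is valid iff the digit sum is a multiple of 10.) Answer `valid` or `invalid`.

From the right, keep odd positions and double even positions (subtract 9 from any doubled value over 9):
  doubled (positions 2,4,...): 9 6 8 4 0 4 4 → sum 35
  kept (positions 1,3,...): 8 4 7 8 5 8 5 → sum 45
Total = 80.
80 mod 10 = 0, so the number is valid.

valid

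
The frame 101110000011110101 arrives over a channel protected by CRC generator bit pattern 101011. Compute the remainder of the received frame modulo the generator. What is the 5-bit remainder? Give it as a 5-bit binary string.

00000

Modulo-2 division of 101110000011110101 by 101011:
  pos 0: 101110 XOR 101011 = 000101
  pos 3: 101000 XOR 101011 = 000011
  pos 7: 110111 XOR 101011 = 011100
  pos 8: 111001 XOR 101011 = 010010
  pos 9: 100100 XOR 101011 = 001111
  pos 11: 111110 XOR 101011 = 010101
  pos 12: 101011 XOR 101011 = 000000
Remainder = 00000 (zero — the frame passes the CRC check).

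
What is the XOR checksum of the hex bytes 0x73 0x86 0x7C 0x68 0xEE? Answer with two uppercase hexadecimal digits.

XOR the bytes together:
  start with 0x73
  0x73 ⊕ 0x86 = 0xF5
  0xF5 ⊕ 0x7C = 0x89
  0x89 ⊕ 0x68 = 0xE1
  0xE1 ⊕ 0xEE = 0x0F

0F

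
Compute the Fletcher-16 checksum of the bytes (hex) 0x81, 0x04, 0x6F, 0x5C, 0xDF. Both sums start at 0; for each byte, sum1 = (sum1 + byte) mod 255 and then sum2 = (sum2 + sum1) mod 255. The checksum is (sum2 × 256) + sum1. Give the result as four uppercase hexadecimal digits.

Running sums (mod 255):
  after byte 0 (0x81): sum1=129, sum2=129
  after byte 1 (0x04): sum1=133, sum2=7
  after byte 2 (0x6F): sum1=244, sum2=251
  after byte 3 (0x5C): sum1=81, sum2=77
  after byte 4 (0xDF): sum1=49, sum2=126
Checksum = sum2·256 + sum1 = 126·256 + 49 = 32305 = 0x7E31.

7E31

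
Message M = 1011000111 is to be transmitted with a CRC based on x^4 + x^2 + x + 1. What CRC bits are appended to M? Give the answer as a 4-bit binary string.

Append 4 zeros: 10110001110000. Divide by 10111 (XOR where the leading bit is 1):
  pos 0: 10110 XOR 10111 = 00001
  pos 4: 10011 XOR 10111 = 00100
  pos 6: 10010 XOR 10111 = 00101
  pos 8: 10100 XOR 10111 = 00011
Remainder (last 4 bits) = 0110. This is the CRC / FCS.

0110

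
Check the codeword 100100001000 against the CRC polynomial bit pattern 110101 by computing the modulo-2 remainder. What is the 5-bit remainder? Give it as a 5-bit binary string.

Modulo-2 division of 100100001000 by 110101:
  pos 0: 100100 XOR 110101 = 010001
  pos 1: 100010 XOR 110101 = 010111
  pos 2: 101110 XOR 110101 = 011011
  pos 3: 110111 XOR 110101 = 000010
Remainder = 10000 (nonzero — an error is detected).

10000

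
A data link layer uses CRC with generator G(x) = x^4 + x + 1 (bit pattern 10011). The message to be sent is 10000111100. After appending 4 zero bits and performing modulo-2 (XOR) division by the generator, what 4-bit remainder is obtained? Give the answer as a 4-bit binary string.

0001

Append 4 zeros: 100001111000000. Divide by 10011 (XOR where the leading bit is 1):
  pos 0: 10000 XOR 10011 = 00011
  pos 3: 11111 XOR 10011 = 01100
  pos 4: 11001 XOR 10011 = 01010
  pos 5: 10100 XOR 10011 = 00111
  pos 7: 11100 XOR 10011 = 01111
  pos 8: 11110 XOR 10011 = 01101
  pos 9: 11010 XOR 10011 = 01001
  pos 10: 10010 XOR 10011 = 00001
Remainder (last 4 bits) = 0001. This is the CRC / FCS.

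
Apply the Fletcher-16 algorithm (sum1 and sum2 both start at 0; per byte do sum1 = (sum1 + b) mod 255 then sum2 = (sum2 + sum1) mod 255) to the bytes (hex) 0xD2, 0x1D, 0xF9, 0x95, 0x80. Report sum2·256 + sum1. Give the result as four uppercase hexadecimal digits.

2C00

Running sums (mod 255):
  after byte 0 (0xD2): sum1=210, sum2=210
  after byte 1 (0x1D): sum1=239, sum2=194
  after byte 2 (0xF9): sum1=233, sum2=172
  after byte 3 (0x95): sum1=127, sum2=44
  after byte 4 (0x80): sum1=0, sum2=44
Checksum = sum2·256 + sum1 = 44·256 + 0 = 11264 = 0x2C00.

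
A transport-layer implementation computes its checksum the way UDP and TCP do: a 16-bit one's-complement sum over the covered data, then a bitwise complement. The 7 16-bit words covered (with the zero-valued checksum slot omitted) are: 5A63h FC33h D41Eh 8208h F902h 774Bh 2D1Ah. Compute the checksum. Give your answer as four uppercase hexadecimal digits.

One's-complement addition (fold any carry out of bit 15 back into bit 0):
  0x5A63 + 0xFC33 = 0x15696 → wrap carry → 0x5697
  0x5697 + 0xD41E = 0x12AB5 → wrap carry → 0x2AB6
  0x2AB6 + 0x8208 = 0x0ACBE
  0xACBE + 0xF902 = 0x1A5C0 → wrap carry → 0xA5C1
  0xA5C1 + 0x774B = 0x11D0C → wrap carry → 0x1D0D
  0x1D0D + 0x2D1A = 0x04A27
One's-complement sum = 0x4A27.
Checksum = ~0x4A27 & 0xFFFF = 0xB5D8.

B5D8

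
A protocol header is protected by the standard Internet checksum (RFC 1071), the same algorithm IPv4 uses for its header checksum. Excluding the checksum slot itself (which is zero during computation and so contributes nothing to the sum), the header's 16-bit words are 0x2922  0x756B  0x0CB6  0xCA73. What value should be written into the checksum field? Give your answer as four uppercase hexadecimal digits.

8A48

One's-complement addition (fold any carry out of bit 15 back into bit 0):
  0x2922 + 0x756B = 0x09E8D
  0x9E8D + 0x0CB6 = 0x0AB43
  0xAB43 + 0xCA73 = 0x175B6 → wrap carry → 0x75B7
One's-complement sum = 0x75B7.
Checksum = ~0x75B7 & 0xFFFF = 0x8A48.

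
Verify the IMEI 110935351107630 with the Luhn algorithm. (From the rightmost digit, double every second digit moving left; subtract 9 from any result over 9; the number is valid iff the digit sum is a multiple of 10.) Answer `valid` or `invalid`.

valid

From the right, keep odd positions and double even positions (subtract 9 from any doubled value over 9):
  doubled (positions 2,4,...): 6 5 2 1 1 9 2 → sum 26
  kept (positions 1,3,...): 0 6 0 1 3 3 0 1 → sum 14
Total = 40.
40 mod 10 = 0, so the number is valid.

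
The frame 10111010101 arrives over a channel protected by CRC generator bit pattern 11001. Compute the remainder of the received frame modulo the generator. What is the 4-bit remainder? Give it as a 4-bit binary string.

0000

Modulo-2 division of 10111010101 by 11001:
  pos 0: 10111 XOR 11001 = 01110
  pos 1: 11100 XOR 11001 = 00101
  pos 3: 10110 XOR 11001 = 01111
  pos 4: 11111 XOR 11001 = 00110
  pos 6: 11001 XOR 11001 = 00000
Remainder = 0000 (zero — the frame passes the CRC check).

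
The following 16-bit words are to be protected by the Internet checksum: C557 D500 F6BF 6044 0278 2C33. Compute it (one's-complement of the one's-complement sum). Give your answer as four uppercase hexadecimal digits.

DFF7

One's-complement addition (fold any carry out of bit 15 back into bit 0):
  0xC557 + 0xD500 = 0x19A57 → wrap carry → 0x9A58
  0x9A58 + 0xF6BF = 0x19117 → wrap carry → 0x9118
  0x9118 + 0x6044 = 0x0F15C
  0xF15C + 0x0278 = 0x0F3D4
  0xF3D4 + 0x2C33 = 0x12007 → wrap carry → 0x2008
One's-complement sum = 0x2008.
Checksum = ~0x2008 & 0xFFFF = 0xDFF7.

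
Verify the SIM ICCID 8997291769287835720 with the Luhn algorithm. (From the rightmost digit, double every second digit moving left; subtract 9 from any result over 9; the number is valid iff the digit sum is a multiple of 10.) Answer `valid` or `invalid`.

invalid

From the right, keep odd positions and double even positions (subtract 9 from any doubled value over 9):
  doubled (positions 2,4,...): 4 1 7 7 9 5 9 5 9 → sum 56
  kept (positions 1,3,...): 0 7 3 7 2 6 1 2 9 8 → sum 45
Total = 101.
101 mod 10 = 1, so the number is invalid.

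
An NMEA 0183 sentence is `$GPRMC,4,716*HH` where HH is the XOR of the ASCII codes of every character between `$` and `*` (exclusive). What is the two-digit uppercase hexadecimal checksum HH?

4F

XOR the ASCII codes of the payload characters:
  'G' = 0x47 → acc = 0x47
  'P' = 0x50 → acc = 0x17
  'R' = 0x52 → acc = 0x45
  'M' = 0x4D → acc = 0x08
  'C' = 0x43 → acc = 0x4B
  ',' = 0x2C → acc = 0x67
  '4' = 0x34 → acc = 0x53
  ',' = 0x2C → acc = 0x7F
  '7' = 0x37 → acc = 0x48
  '1' = 0x31 → acc = 0x79
  '6' = 0x36 → acc = 0x4F
Checksum = 0x4F.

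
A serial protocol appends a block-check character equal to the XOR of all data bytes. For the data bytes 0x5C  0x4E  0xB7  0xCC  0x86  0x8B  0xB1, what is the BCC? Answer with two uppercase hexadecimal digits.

D5

XOR the bytes together:
  start with 0x5C
  0x5C ⊕ 0x4E = 0x12
  0x12 ⊕ 0xB7 = 0xA5
  0xA5 ⊕ 0xCC = 0x69
  0x69 ⊕ 0x86 = 0xEF
  0xEF ⊕ 0x8B = 0x64
  0x64 ⊕ 0xB1 = 0xD5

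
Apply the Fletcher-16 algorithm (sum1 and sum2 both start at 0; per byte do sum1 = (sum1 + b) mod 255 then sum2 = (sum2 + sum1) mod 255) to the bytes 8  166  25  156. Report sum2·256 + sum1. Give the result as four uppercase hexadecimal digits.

E264

Running sums (mod 255):
  after byte 0 (8): sum1=8, sum2=8
  after byte 1 (166): sum1=174, sum2=182
  after byte 2 (25): sum1=199, sum2=126
  after byte 3 (156): sum1=100, sum2=226
Checksum = sum2·256 + sum1 = 226·256 + 100 = 57956 = 0xE264.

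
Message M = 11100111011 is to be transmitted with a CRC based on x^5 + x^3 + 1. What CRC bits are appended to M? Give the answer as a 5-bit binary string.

11111

Append 5 zeros: 1110011101100000. Divide by 101001 (XOR where the leading bit is 1):
  pos 0: 111001 XOR 101001 = 010000
  pos 1: 100001 XOR 101001 = 001000
  pos 3: 100010 XOR 101001 = 001011
  pos 5: 101111 XOR 101001 = 000110
  pos 8: 110000 XOR 101001 = 011001
  pos 9: 110010 XOR 101001 = 011011
  pos 10: 110110 XOR 101001 = 011111
Remainder (last 5 bits) = 11111. This is the CRC / FCS.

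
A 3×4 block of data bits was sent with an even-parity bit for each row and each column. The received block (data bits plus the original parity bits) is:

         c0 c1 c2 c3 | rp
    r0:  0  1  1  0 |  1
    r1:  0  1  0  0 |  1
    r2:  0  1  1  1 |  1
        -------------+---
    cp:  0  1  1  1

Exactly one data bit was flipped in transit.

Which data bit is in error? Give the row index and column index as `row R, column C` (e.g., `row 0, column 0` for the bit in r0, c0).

row 0, column 2

Recompute each row's even parity and compare to rp:
  r0: data parity 0, sent rp 1 → mismatch
  r1: data parity 1, sent rp 1 → ok
  r2: data parity 1, sent rp 1 → ok
Recompute each column's even parity and compare to cp:
  c0: data parity 0, sent cp 0 → ok
  c1: data parity 1, sent cp 1 → ok
  c2: data parity 0, sent cp 1 → mismatch
  c3: data parity 1, sent cp 1 → ok
Exactly one row (r0) and one column (c2) fail → the flipped bit is at their intersection.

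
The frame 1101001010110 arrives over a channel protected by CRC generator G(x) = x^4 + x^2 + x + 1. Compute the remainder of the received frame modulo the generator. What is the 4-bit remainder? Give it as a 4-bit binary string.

0111

Modulo-2 division of 1101001010110 by 10111:
  pos 0: 11010 XOR 10111 = 01101
  pos 1: 11010 XOR 10111 = 01101
  pos 2: 11011 XOR 10111 = 01100
  pos 3: 11000 XOR 10111 = 01111
  pos 4: 11111 XOR 10111 = 01000
  pos 5: 10000 XOR 10111 = 00111
  pos 7: 11111 XOR 10111 = 01000
  pos 8: 10000 XOR 10111 = 00111
Remainder = 0111 (nonzero — an error is detected).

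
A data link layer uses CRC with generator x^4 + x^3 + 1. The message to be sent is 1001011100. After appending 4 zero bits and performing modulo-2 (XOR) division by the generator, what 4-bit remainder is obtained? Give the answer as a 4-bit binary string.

Append 4 zeros: 10010111000000. Divide by 11001 (XOR where the leading bit is 1):
  pos 0: 10010 XOR 11001 = 01011
  pos 1: 10111 XOR 11001 = 01110
  pos 2: 11101 XOR 11001 = 00100
  pos 4: 10010 XOR 11001 = 01011
  pos 5: 10110 XOR 11001 = 01111
  pos 6: 11110 XOR 11001 = 00111
  pos 8: 11100 XOR 11001 = 00101
Remainder (last 4 bits) = 1010. This is the CRC / FCS.

1010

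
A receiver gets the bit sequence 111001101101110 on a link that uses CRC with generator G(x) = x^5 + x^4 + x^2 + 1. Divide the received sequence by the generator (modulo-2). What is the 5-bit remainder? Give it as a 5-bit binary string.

00000

Modulo-2 division of 111001101101110 by 110101:
  pos 0: 111001 XOR 110101 = 001100
  pos 2: 110010 XOR 110101 = 000111
  pos 5: 111110 XOR 110101 = 001011
  pos 7: 101111 XOR 110101 = 011010
  pos 8: 110101 XOR 110101 = 000000
Remainder = 00000 (zero — the frame passes the CRC check).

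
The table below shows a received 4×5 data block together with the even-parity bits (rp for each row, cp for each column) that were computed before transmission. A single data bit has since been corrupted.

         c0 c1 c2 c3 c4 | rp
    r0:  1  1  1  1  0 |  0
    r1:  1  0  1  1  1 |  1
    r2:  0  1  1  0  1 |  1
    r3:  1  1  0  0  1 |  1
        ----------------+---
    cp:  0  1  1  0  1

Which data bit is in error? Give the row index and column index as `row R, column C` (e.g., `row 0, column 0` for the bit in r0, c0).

Recompute each row's even parity and compare to rp:
  r0: data parity 0, sent rp 0 → ok
  r1: data parity 0, sent rp 1 → mismatch
  r2: data parity 1, sent rp 1 → ok
  r3: data parity 1, sent rp 1 → ok
Recompute each column's even parity and compare to cp:
  c0: data parity 1, sent cp 0 → mismatch
  c1: data parity 1, sent cp 1 → ok
  c2: data parity 1, sent cp 1 → ok
  c3: data parity 0, sent cp 0 → ok
  c4: data parity 1, sent cp 1 → ok
Exactly one row (r1) and one column (c0) fail → the flipped bit is at their intersection.

row 1, column 0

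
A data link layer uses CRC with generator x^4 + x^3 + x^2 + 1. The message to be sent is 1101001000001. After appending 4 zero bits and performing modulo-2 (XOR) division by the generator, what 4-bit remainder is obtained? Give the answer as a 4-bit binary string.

Append 4 zeros: 11010010000010000. Divide by 11101 (XOR where the leading bit is 1):
  pos 0: 11010 XOR 11101 = 00111
  pos 2: 11101 XOR 11101 = 00000
  pos 12: 10000 XOR 11101 = 01101
Remainder (last 4 bits) = 1101. This is the CRC / FCS.

1101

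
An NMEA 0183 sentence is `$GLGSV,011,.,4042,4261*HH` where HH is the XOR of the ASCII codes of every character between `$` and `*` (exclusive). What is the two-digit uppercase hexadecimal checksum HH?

54

XOR the ASCII codes of the payload characters:
  'G' = 0x47 → acc = 0x47
  'L' = 0x4C → acc = 0x0B
  'G' = 0x47 → acc = 0x4C
  'S' = 0x53 → acc = 0x1F
  'V' = 0x56 → acc = 0x49
  ',' = 0x2C → acc = 0x65
  '0' = 0x30 → acc = 0x55
  '1' = 0x31 → acc = 0x64
  '1' = 0x31 → acc = 0x55
  ',' = 0x2C → acc = 0x79
  '.' = 0x2E → acc = 0x57
  ',' = 0x2C → acc = 0x7B
  '4' = 0x34 → acc = 0x4F
  '0' = 0x30 → acc = 0x7F
  '4' = 0x34 → acc = 0x4B
  '2' = 0x32 → acc = 0x79
  ',' = 0x2C → acc = 0x55
  '4' = 0x34 → acc = 0x61
  '2' = 0x32 → acc = 0x53
  '6' = 0x36 → acc = 0x65
  '1' = 0x31 → acc = 0x54
Checksum = 0x54.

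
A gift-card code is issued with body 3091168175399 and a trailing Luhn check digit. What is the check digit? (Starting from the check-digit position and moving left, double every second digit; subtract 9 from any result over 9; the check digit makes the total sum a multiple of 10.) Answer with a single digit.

4

Partial digits right→left: 9 9 3 5 7 1 8 6 1 1 9 0 3
Double every second digit counting from the check-digit position (so the 1st, 3rd, 5th, ... of the partial from the right).
  doubled (with −9 where >9): 9 6 5 7 2 9 6 → sum 44
  kept as-is: 9 5 1 6 1 0 → sum 22
Total = 44 + 22 = 66.
Check digit = (10 − (66 mod 10)) mod 10 = 4.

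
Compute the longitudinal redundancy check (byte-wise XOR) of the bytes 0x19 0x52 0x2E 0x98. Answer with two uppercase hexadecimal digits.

FD

XOR the bytes together:
  start with 0x19
  0x19 ⊕ 0x52 = 0x4B
  0x4B ⊕ 0x2E = 0x65
  0x65 ⊕ 0x98 = 0xFD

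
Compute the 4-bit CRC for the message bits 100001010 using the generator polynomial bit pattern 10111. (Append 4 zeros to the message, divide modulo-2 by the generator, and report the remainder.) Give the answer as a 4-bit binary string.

Append 4 zeros: 1000010100000. Divide by 10111 (XOR where the leading bit is 1):
  pos 0: 10000 XOR 10111 = 00111
  pos 2: 11110 XOR 10111 = 01001
  pos 3: 10011 XOR 10111 = 00100
  pos 5: 10000 XOR 10111 = 00111
  pos 7: 11100 XOR 10111 = 01011
  pos 8: 10110 XOR 10111 = 00001
Remainder (last 4 bits) = 0001. This is the CRC / FCS.

0001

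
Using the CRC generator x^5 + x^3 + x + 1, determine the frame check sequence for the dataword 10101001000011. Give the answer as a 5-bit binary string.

Append 5 zeros: 1010100100001100000. Divide by 101011 (XOR where the leading bit is 1):
  pos 0: 101010 XOR 101011 = 000001
  pos 5: 101000 XOR 101011 = 000011
  pos 9: 110110 XOR 101011 = 011101
  pos 10: 111010 XOR 101011 = 010001
  pos 11: 100010 XOR 101011 = 001001
  pos 13: 100100 XOR 101011 = 001111
Remainder (last 5 bits) = 01111. This is the CRC / FCS.

01111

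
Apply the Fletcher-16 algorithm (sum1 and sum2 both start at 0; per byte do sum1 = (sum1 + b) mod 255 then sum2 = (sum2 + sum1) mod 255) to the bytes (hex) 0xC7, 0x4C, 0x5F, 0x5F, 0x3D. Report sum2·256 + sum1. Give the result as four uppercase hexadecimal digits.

Running sums (mod 255):
  after byte 0 (0xC7): sum1=199, sum2=199
  after byte 1 (0x4C): sum1=20, sum2=219
  after byte 2 (0x5F): sum1=115, sum2=79
  after byte 3 (0x5F): sum1=210, sum2=34
  after byte 4 (0x3D): sum1=16, sum2=50
Checksum = sum2·256 + sum1 = 50·256 + 16 = 12816 = 0x3210.

3210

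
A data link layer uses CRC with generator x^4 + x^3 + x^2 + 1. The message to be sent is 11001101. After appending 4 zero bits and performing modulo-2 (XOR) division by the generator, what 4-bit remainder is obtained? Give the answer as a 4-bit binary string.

Append 4 zeros: 110011010000. Divide by 11101 (XOR where the leading bit is 1):
  pos 0: 11001 XOR 11101 = 00100
  pos 2: 10010 XOR 11101 = 01111
  pos 3: 11111 XOR 11101 = 00010
  pos 6: 10000 XOR 11101 = 01101
  pos 7: 11010 XOR 11101 = 00111
Remainder (last 4 bits) = 0111. This is the CRC / FCS.

0111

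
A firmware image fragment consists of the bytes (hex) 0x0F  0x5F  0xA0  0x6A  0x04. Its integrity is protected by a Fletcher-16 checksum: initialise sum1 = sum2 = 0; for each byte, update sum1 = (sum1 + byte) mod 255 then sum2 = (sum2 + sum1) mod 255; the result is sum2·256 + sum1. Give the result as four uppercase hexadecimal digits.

837D

Running sums (mod 255):
  after byte 0 (0x0F): sum1=15, sum2=15
  after byte 1 (0x5F): sum1=110, sum2=125
  after byte 2 (0xA0): sum1=15, sum2=140
  after byte 3 (0x6A): sum1=121, sum2=6
  after byte 4 (0x04): sum1=125, sum2=131
Checksum = sum2·256 + sum1 = 131·256 + 125 = 33661 = 0x837D.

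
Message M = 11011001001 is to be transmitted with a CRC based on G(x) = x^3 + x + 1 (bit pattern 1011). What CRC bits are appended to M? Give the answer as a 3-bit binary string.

Append 3 zeros: 11011001001000. Divide by 1011 (XOR where the leading bit is 1):
  pos 0: 1101 XOR 1011 = 0110
  pos 1: 1101 XOR 1011 = 0110
  pos 2: 1100 XOR 1011 = 0111
  pos 3: 1110 XOR 1011 = 0101
  pos 4: 1011 XOR 1011 = 0000
  pos 10: 1000 XOR 1011 = 0011
Remainder (last 3 bits) = 011. This is the CRC / FCS.

011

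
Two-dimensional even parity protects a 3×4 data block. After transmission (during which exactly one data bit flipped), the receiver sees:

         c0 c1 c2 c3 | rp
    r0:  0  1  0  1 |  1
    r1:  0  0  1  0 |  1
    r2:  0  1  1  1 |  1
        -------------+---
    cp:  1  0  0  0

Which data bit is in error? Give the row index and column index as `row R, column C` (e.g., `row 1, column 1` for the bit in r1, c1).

Recompute each row's even parity and compare to rp:
  r0: data parity 0, sent rp 1 → mismatch
  r1: data parity 1, sent rp 1 → ok
  r2: data parity 1, sent rp 1 → ok
Recompute each column's even parity and compare to cp:
  c0: data parity 0, sent cp 1 → mismatch
  c1: data parity 0, sent cp 0 → ok
  c2: data parity 0, sent cp 0 → ok
  c3: data parity 0, sent cp 0 → ok
Exactly one row (r0) and one column (c0) fail → the flipped bit is at their intersection.

row 0, column 0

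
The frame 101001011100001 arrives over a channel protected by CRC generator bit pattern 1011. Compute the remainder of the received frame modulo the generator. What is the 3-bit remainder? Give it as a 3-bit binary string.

000

Modulo-2 division of 101001011100001 by 1011:
  pos 0: 1010 XOR 1011 = 0001
  pos 3: 1010 XOR 1011 = 0001
  pos 6: 1111 XOR 1011 = 0100
  pos 7: 1000 XOR 1011 = 0011
  pos 9: 1100 XOR 1011 = 0111
  pos 10: 1110 XOR 1011 = 0101
  pos 11: 1011 XOR 1011 = 0000
Remainder = 000 (zero — the frame passes the CRC check).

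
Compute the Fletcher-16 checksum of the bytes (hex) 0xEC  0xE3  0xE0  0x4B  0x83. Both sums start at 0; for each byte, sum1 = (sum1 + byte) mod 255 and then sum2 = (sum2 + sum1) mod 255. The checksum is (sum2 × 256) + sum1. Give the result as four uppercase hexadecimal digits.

EC80

Running sums (mod 255):
  after byte 0 (0xEC): sum1=236, sum2=236
  after byte 1 (0xE3): sum1=208, sum2=189
  after byte 2 (0xE0): sum1=177, sum2=111
  after byte 3 (0x4B): sum1=252, sum2=108
  after byte 4 (0x83): sum1=128, sum2=236
Checksum = sum2·256 + sum1 = 236·256 + 128 = 60544 = 0xEC80.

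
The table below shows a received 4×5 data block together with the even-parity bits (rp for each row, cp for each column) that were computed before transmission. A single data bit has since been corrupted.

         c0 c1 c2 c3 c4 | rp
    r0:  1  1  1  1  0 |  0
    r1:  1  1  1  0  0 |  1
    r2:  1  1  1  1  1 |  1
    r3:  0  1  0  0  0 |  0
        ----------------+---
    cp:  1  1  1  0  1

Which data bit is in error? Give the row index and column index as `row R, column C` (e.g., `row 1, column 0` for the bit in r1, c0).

row 3, column 1

Recompute each row's even parity and compare to rp:
  r0: data parity 0, sent rp 0 → ok
  r1: data parity 1, sent rp 1 → ok
  r2: data parity 1, sent rp 1 → ok
  r3: data parity 1, sent rp 0 → mismatch
Recompute each column's even parity and compare to cp:
  c0: data parity 1, sent cp 1 → ok
  c1: data parity 0, sent cp 1 → mismatch
  c2: data parity 1, sent cp 1 → ok
  c3: data parity 0, sent cp 0 → ok
  c4: data parity 1, sent cp 1 → ok
Exactly one row (r3) and one column (c1) fail → the flipped bit is at their intersection.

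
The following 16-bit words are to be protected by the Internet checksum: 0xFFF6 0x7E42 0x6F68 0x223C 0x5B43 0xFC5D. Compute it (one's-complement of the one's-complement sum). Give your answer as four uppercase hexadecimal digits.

One's-complement addition (fold any carry out of bit 15 back into bit 0):
  0xFFF6 + 0x7E42 = 0x17E38 → wrap carry → 0x7E39
  0x7E39 + 0x6F68 = 0x0EDA1
  0xEDA1 + 0x223C = 0x10FDD → wrap carry → 0x0FDE
  0x0FDE + 0x5B43 = 0x06B21
  0x6B21 + 0xFC5D = 0x1677E → wrap carry → 0x677F
One's-complement sum = 0x677F.
Checksum = ~0x677F & 0xFFFF = 0x9880.

9880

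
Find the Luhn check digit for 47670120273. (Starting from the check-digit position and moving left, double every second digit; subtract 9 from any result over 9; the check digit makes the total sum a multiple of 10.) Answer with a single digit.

3

Partial digits right→left: 3 7 2 0 2 1 0 7 6 7 4
Double every second digit counting from the check-digit position (so the 1st, 3rd, 5th, ... of the partial from the right).
  doubled (with −9 where >9): 6 4 4 0 3 8 → sum 25
  kept as-is: 7 0 1 7 7 → sum 22
Total = 25 + 22 = 47.
Check digit = (10 − (47 mod 10)) mod 10 = 3.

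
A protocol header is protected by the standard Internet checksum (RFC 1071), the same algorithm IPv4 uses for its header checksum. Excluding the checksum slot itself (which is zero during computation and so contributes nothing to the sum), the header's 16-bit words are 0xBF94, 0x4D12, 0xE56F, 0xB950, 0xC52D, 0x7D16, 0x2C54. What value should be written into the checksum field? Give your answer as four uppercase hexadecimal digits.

E5FF

One's-complement addition (fold any carry out of bit 15 back into bit 0):
  0xBF94 + 0x4D12 = 0x10CA6 → wrap carry → 0x0CA7
  0x0CA7 + 0xE56F = 0x0F216
  0xF216 + 0xB950 = 0x1AB66 → wrap carry → 0xAB67
  0xAB67 + 0xC52D = 0x17094 → wrap carry → 0x7095
  0x7095 + 0x7D16 = 0x0EDAB
  0xEDAB + 0x2C54 = 0x119FF → wrap carry → 0x1A00
One's-complement sum = 0x1A00.
Checksum = ~0x1A00 & 0xFFFF = 0xE5FF.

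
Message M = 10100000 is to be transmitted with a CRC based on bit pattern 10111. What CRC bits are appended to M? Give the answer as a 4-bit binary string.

0011

Append 4 zeros: 101000000000. Divide by 10111 (XOR where the leading bit is 1):
  pos 0: 10100 XOR 10111 = 00011
  pos 3: 11000 XOR 10111 = 01111
  pos 4: 11110 XOR 10111 = 01001
  pos 5: 10010 XOR 10111 = 00101
  pos 7: 10100 XOR 10111 = 00011
Remainder (last 4 bits) = 0011. This is the CRC / FCS.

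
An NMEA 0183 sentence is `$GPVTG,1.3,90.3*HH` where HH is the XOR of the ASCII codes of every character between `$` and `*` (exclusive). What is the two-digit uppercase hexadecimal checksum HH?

6A

XOR the ASCII codes of the payload characters:
  'G' = 0x47 → acc = 0x47
  'P' = 0x50 → acc = 0x17
  'V' = 0x56 → acc = 0x41
  'T' = 0x54 → acc = 0x15
  'G' = 0x47 → acc = 0x52
  ',' = 0x2C → acc = 0x7E
  '1' = 0x31 → acc = 0x4F
  '.' = 0x2E → acc = 0x61
  '3' = 0x33 → acc = 0x52
  ',' = 0x2C → acc = 0x7E
  '9' = 0x39 → acc = 0x47
  '0' = 0x30 → acc = 0x77
  '.' = 0x2E → acc = 0x59
  '3' = 0x33 → acc = 0x6A
Checksum = 0x6A.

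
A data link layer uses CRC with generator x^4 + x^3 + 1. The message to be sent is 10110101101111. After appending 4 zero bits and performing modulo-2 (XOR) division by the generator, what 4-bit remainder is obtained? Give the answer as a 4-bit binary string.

Append 4 zeros: 101101011011110000. Divide by 11001 (XOR where the leading bit is 1):
  pos 0: 10110 XOR 11001 = 01111
  pos 1: 11111 XOR 11001 = 00110
  pos 3: 11001 XOR 11001 = 00000
  pos 8: 10111 XOR 11001 = 01110
  pos 9: 11101 XOR 11001 = 00100
  pos 11: 10000 XOR 11001 = 01001
  pos 12: 10010 XOR 11001 = 01011
  pos 13: 10110 XOR 11001 = 01111
Remainder (last 4 bits) = 1111. This is the CRC / FCS.

1111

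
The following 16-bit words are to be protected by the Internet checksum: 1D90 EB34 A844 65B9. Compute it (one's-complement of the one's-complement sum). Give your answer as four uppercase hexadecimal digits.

One's-complement addition (fold any carry out of bit 15 back into bit 0):
  0x1D90 + 0xEB34 = 0x108C4 → wrap carry → 0x08C5
  0x08C5 + 0xA844 = 0x0B109
  0xB109 + 0x65B9 = 0x116C2 → wrap carry → 0x16C3
One's-complement sum = 0x16C3.
Checksum = ~0x16C3 & 0xFFFF = 0xE93C.

E93C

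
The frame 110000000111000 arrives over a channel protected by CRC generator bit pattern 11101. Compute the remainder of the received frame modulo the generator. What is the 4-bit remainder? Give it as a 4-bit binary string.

Modulo-2 division of 110000000111000 by 11101:
  pos 0: 11000 XOR 11101 = 00101
  pos 2: 10100 XOR 11101 = 01001
  pos 3: 10010 XOR 11101 = 01111
  pos 4: 11110 XOR 11101 = 00011
  pos 7: 11111 XOR 11101 = 00010
  pos 10: 10000 XOR 11101 = 01101
Remainder = 1101 (nonzero — an error is detected).

1101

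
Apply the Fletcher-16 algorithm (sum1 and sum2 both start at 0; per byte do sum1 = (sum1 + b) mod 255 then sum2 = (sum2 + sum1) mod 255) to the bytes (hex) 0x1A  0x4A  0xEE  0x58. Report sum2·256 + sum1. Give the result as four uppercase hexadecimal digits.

7DAB

Running sums (mod 255):
  after byte 0 (0x1A): sum1=26, sum2=26
  after byte 1 (0x4A): sum1=100, sum2=126
  after byte 2 (0xEE): sum1=83, sum2=209
  after byte 3 (0x58): sum1=171, sum2=125
Checksum = sum2·256 + sum1 = 125·256 + 171 = 32171 = 0x7DAB.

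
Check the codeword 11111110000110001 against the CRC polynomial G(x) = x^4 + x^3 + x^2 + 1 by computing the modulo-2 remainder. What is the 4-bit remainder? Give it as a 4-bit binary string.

0000

Modulo-2 division of 11111110000110001 by 11101:
  pos 0: 11111 XOR 11101 = 00010
  pos 3: 10110 XOR 11101 = 01011
  pos 4: 10110 XOR 11101 = 01011
  pos 5: 10110 XOR 11101 = 01011
  pos 6: 10110 XOR 11101 = 01011
  pos 7: 10111 XOR 11101 = 01010
  pos 8: 10101 XOR 11101 = 01000
  pos 9: 10000 XOR 11101 = 01101
  pos 10: 11010 XOR 11101 = 00111
  pos 12: 11101 XOR 11101 = 00000
Remainder = 0000 (zero — the frame passes the CRC check).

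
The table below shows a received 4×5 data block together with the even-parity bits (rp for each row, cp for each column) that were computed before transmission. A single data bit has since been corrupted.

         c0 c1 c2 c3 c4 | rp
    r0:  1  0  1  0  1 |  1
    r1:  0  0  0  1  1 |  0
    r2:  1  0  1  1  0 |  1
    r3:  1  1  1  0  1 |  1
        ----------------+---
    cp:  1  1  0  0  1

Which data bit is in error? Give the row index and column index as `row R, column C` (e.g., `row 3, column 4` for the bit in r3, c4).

row 3, column 2

Recompute each row's even parity and compare to rp:
  r0: data parity 1, sent rp 1 → ok
  r1: data parity 0, sent rp 0 → ok
  r2: data parity 1, sent rp 1 → ok
  r3: data parity 0, sent rp 1 → mismatch
Recompute each column's even parity and compare to cp:
  c0: data parity 1, sent cp 1 → ok
  c1: data parity 1, sent cp 1 → ok
  c2: data parity 1, sent cp 0 → mismatch
  c3: data parity 0, sent cp 0 → ok
  c4: data parity 1, sent cp 1 → ok
Exactly one row (r3) and one column (c2) fail → the flipped bit is at their intersection.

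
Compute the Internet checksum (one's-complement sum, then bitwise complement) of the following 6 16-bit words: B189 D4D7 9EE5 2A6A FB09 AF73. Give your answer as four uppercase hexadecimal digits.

05D1

One's-complement addition (fold any carry out of bit 15 back into bit 0):
  0xB189 + 0xD4D7 = 0x18660 → wrap carry → 0x8661
  0x8661 + 0x9EE5 = 0x12546 → wrap carry → 0x2547
  0x2547 + 0x2A6A = 0x04FB1
  0x4FB1 + 0xFB09 = 0x14ABA → wrap carry → 0x4ABB
  0x4ABB + 0xAF73 = 0x0FA2E
One's-complement sum = 0xFA2E.
Checksum = ~0xFA2E & 0xFFFF = 0x05D1.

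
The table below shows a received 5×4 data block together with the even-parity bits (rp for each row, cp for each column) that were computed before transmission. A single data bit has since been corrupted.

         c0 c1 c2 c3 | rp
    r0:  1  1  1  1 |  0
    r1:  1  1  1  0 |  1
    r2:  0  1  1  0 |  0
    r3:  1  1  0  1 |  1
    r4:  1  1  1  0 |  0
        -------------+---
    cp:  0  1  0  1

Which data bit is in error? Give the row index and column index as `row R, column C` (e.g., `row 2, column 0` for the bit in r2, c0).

row 4, column 3

Recompute each row's even parity and compare to rp:
  r0: data parity 0, sent rp 0 → ok
  r1: data parity 1, sent rp 1 → ok
  r2: data parity 0, sent rp 0 → ok
  r3: data parity 1, sent rp 1 → ok
  r4: data parity 1, sent rp 0 → mismatch
Recompute each column's even parity and compare to cp:
  c0: data parity 0, sent cp 0 → ok
  c1: data parity 1, sent cp 1 → ok
  c2: data parity 0, sent cp 0 → ok
  c3: data parity 0, sent cp 1 → mismatch
Exactly one row (r4) and one column (c3) fail → the flipped bit is at their intersection.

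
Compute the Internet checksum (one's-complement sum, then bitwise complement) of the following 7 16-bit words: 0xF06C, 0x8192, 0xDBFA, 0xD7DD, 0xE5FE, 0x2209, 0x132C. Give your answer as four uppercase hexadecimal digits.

One's-complement addition (fold any carry out of bit 15 back into bit 0):
  0xF06C + 0x8192 = 0x171FE → wrap carry → 0x71FF
  0x71FF + 0xDBFA = 0x14DF9 → wrap carry → 0x4DFA
  0x4DFA + 0xD7DD = 0x125D7 → wrap carry → 0x25D8
  0x25D8 + 0xE5FE = 0x10BD6 → wrap carry → 0x0BD7
  0x0BD7 + 0x2209 = 0x02DE0
  0x2DE0 + 0x132C = 0x0410C
One's-complement sum = 0x410C.
Checksum = ~0x410C & 0xFFFF = 0xBEF3.

BEF3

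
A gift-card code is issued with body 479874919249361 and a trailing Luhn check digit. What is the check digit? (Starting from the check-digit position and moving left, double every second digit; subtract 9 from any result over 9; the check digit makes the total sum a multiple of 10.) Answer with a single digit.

7

Partial digits right→left: 1 6 3 9 4 2 9 1 9 4 7 8 9 7 4
Double every second digit counting from the check-digit position (so the 1st, 3rd, 5th, ... of the partial from the right).
  doubled (with −9 where >9): 2 6 8 9 9 5 9 8 → sum 56
  kept as-is: 6 9 2 1 4 8 7 → sum 37
Total = 56 + 37 = 93.
Check digit = (10 − (93 mod 10)) mod 10 = 7.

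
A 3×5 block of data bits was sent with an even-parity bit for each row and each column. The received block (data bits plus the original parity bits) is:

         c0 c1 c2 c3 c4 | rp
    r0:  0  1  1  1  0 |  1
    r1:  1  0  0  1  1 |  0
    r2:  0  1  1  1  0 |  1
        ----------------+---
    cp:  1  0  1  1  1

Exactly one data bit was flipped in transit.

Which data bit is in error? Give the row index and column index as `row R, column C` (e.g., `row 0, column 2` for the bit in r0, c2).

Recompute each row's even parity and compare to rp:
  r0: data parity 1, sent rp 1 → ok
  r1: data parity 1, sent rp 0 → mismatch
  r2: data parity 1, sent rp 1 → ok
Recompute each column's even parity and compare to cp:
  c0: data parity 1, sent cp 1 → ok
  c1: data parity 0, sent cp 0 → ok
  c2: data parity 0, sent cp 1 → mismatch
  c3: data parity 1, sent cp 1 → ok
  c4: data parity 1, sent cp 1 → ok
Exactly one row (r1) and one column (c2) fail → the flipped bit is at their intersection.

row 1, column 2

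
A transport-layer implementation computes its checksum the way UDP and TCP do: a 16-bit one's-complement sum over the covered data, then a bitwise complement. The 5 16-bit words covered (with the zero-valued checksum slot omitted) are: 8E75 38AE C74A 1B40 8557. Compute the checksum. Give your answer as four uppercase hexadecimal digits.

One's-complement addition (fold any carry out of bit 15 back into bit 0):
  0x8E75 + 0x38AE = 0x0C723
  0xC723 + 0xC74A = 0x18E6D → wrap carry → 0x8E6E
  0x8E6E + 0x1B40 = 0x0A9AE
  0xA9AE + 0x8557 = 0x12F05 → wrap carry → 0x2F06
One's-complement sum = 0x2F06.
Checksum = ~0x2F06 & 0xFFFF = 0xD0F9.

D0F9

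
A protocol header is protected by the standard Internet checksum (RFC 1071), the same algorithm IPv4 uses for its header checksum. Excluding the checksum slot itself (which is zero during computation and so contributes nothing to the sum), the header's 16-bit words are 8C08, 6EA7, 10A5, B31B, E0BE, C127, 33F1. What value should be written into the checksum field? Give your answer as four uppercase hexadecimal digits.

One's-complement addition (fold any carry out of bit 15 back into bit 0):
  0x8C08 + 0x6EA7 = 0x0FAAF
  0xFAAF + 0x10A5 = 0x10B54 → wrap carry → 0x0B55
  0x0B55 + 0xB31B = 0x0BE70
  0xBE70 + 0xE0BE = 0x19F2E → wrap carry → 0x9F2F
  0x9F2F + 0xC127 = 0x16056 → wrap carry → 0x6057
  0x6057 + 0x33F1 = 0x09448
One's-complement sum = 0x9448.
Checksum = ~0x9448 & 0xFFFF = 0x6BB7.

6BB7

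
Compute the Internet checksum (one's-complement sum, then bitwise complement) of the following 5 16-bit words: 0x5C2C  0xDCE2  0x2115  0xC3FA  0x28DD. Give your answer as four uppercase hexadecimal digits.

One's-complement addition (fold any carry out of bit 15 back into bit 0):
  0x5C2C + 0xDCE2 = 0x1390E → wrap carry → 0x390F
  0x390F + 0x2115 = 0x05A24
  0x5A24 + 0xC3FA = 0x11E1E → wrap carry → 0x1E1F
  0x1E1F + 0x28DD = 0x046FC
One's-complement sum = 0x46FC.
Checksum = ~0x46FC & 0xFFFF = 0xB903.

B903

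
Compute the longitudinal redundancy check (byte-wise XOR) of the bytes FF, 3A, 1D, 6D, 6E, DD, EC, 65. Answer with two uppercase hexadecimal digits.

XOR the bytes together:
  start with 0xFF
  0xFF ⊕ 0x3A = 0xC5
  0xC5 ⊕ 0x1D = 0xD8
  0xD8 ⊕ 0x6D = 0xB5
  0xB5 ⊕ 0x6E = 0xDB
  0xDB ⊕ 0xDD = 0x06
  0x06 ⊕ 0xEC = 0xEA
  0xEA ⊕ 0x65 = 0x8F

8F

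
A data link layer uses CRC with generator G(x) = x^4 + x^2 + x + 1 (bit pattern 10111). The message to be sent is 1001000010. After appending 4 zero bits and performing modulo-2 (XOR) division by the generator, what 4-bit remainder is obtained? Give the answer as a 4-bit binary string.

Append 4 zeros: 10010000100000. Divide by 10111 (XOR where the leading bit is 1):
  pos 0: 10010 XOR 10111 = 00101
  pos 2: 10100 XOR 10111 = 00011
  pos 5: 11010 XOR 10111 = 01101
  pos 6: 11010 XOR 10111 = 01101
  pos 7: 11010 XOR 10111 = 01101
  pos 8: 11010 XOR 10111 = 01101
  pos 9: 11010 XOR 10111 = 01101
Remainder (last 4 bits) = 1101. This is the CRC / FCS.

1101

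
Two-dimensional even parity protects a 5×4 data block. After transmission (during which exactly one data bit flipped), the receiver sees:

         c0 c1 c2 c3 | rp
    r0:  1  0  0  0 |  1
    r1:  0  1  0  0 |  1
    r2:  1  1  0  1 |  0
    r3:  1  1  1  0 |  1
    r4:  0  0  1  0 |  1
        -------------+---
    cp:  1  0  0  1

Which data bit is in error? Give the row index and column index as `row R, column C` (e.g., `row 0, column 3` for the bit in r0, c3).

Recompute each row's even parity and compare to rp:
  r0: data parity 1, sent rp 1 → ok
  r1: data parity 1, sent rp 1 → ok
  r2: data parity 1, sent rp 0 → mismatch
  r3: data parity 1, sent rp 1 → ok
  r4: data parity 1, sent rp 1 → ok
Recompute each column's even parity and compare to cp:
  c0: data parity 1, sent cp 1 → ok
  c1: data parity 1, sent cp 0 → mismatch
  c2: data parity 0, sent cp 0 → ok
  c3: data parity 1, sent cp 1 → ok
Exactly one row (r2) and one column (c1) fail → the flipped bit is at their intersection.

row 2, column 1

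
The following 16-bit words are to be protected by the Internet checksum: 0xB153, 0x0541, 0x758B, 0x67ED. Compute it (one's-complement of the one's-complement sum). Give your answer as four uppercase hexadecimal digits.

One's-complement addition (fold any carry out of bit 15 back into bit 0):
  0xB153 + 0x0541 = 0x0B694
  0xB694 + 0x758B = 0x12C1F → wrap carry → 0x2C20
  0x2C20 + 0x67ED = 0x0940D
One's-complement sum = 0x940D.
Checksum = ~0x940D & 0xFFFF = 0x6BF2.

6BF2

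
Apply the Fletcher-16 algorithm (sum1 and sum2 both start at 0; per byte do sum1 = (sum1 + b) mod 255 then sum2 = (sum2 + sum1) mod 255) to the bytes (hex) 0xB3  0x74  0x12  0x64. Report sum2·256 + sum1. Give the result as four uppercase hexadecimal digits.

Running sums (mod 255):
  after byte 0 (0xB3): sum1=179, sum2=179
  after byte 1 (0x74): sum1=40, sum2=219
  after byte 2 (0x12): sum1=58, sum2=22
  after byte 3 (0x64): sum1=158, sum2=180
Checksum = sum2·256 + sum1 = 180·256 + 158 = 46238 = 0xB49E.

B49E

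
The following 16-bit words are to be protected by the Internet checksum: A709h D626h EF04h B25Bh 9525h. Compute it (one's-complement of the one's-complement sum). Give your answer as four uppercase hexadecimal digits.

4C49

One's-complement addition (fold any carry out of bit 15 back into bit 0):
  0xA709 + 0xD626 = 0x17D2F → wrap carry → 0x7D30
  0x7D30 + 0xEF04 = 0x16C34 → wrap carry → 0x6C35
  0x6C35 + 0xB25B = 0x11E90 → wrap carry → 0x1E91
  0x1E91 + 0x9525 = 0x0B3B6
One's-complement sum = 0xB3B6.
Checksum = ~0xB3B6 & 0xFFFF = 0x4C49.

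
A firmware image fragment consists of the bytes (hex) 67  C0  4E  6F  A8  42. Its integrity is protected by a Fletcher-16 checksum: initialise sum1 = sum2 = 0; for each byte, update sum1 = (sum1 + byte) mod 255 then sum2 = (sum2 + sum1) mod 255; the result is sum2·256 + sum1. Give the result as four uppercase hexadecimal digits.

4BD0

Running sums (mod 255):
  after byte 0 (67): sum1=103, sum2=103
  after byte 1 (C0): sum1=40, sum2=143
  after byte 2 (4E): sum1=118, sum2=6
  after byte 3 (6F): sum1=229, sum2=235
  after byte 4 (A8): sum1=142, sum2=122
  after byte 5 (42): sum1=208, sum2=75
Checksum = sum2·256 + sum1 = 75·256 + 208 = 19408 = 0x4BD0.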